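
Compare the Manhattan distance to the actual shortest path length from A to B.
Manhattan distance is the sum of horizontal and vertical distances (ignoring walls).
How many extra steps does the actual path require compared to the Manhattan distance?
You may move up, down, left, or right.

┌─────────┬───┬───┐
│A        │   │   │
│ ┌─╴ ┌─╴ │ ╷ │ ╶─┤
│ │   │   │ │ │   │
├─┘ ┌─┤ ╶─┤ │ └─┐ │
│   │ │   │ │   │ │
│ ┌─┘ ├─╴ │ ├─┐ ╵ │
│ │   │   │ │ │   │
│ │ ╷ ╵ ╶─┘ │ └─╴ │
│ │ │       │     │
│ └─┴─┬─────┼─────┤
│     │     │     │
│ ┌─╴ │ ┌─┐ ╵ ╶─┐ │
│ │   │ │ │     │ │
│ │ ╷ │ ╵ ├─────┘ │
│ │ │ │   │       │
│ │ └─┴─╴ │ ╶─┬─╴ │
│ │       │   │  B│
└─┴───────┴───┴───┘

Manhattan distance: |8 - 0| + |8 - 0| = 16
Actual path length: 32
Extra steps: 32 - 16 = 16

Solution:

┌─────────┬───┬───┐
│A → ↓    │   │   │
│ ┌─╴ ┌─╴ │ ╷ │ ╶─┤
│ │↓ ↲│   │ │ │   │
├─┘ ┌─┤ ╶─┤ │ └─┐ │
│↓ ↲│ │   │ │   │ │
│ ┌─┘ ├─╴ │ ├─┐ ╵ │
│↓│   │   │ │ │   │
│ │ ╷ ╵ ╶─┘ │ └─╴ │
│↓│ │       │     │
│ └─┴─┬─────┼─────┤
│↳ → ↓│↱ → ↓│↱ → ↓│
│ ┌─╴ │ ┌─┐ ╵ ╶─┐ │
│ │↓ ↲│↑│ │↳ ↑  │↓│
│ │ ╷ │ ╵ ├─────┘ │
│ │↓│ │↑ ↰│      ↓│
│ │ └─┴─╴ │ ╶─┬─╴ │
│ │↳ → → ↑│   │  B│
└─┴───────┴───┴───┘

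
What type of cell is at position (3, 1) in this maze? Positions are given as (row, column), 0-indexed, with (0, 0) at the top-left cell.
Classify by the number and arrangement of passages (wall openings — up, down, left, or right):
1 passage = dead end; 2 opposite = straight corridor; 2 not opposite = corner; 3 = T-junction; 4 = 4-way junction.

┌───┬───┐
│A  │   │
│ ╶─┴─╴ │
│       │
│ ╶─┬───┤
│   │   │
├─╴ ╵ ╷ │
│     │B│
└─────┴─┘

Checking cell at (3, 1):
Number of passages: 3
Cell type: T-junction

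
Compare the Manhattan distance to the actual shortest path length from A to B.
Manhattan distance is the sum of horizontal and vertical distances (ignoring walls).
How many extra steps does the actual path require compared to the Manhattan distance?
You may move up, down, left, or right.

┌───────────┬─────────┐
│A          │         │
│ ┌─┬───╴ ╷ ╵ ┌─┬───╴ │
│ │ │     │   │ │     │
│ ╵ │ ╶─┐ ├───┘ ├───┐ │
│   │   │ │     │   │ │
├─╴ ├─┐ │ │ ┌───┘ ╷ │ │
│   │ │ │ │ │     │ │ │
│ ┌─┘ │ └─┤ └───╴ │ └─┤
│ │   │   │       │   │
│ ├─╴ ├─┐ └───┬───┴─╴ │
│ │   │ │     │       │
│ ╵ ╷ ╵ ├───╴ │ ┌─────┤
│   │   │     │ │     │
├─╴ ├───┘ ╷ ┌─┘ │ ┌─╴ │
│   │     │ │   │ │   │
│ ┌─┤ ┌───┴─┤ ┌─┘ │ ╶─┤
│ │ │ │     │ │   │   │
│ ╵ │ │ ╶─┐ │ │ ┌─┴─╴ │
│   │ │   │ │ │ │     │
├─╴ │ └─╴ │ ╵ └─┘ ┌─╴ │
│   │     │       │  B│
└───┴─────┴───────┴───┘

Manhattan distance: |10 - 0| + |10 - 0| = 20
Actual path length: 40
Extra steps: 40 - 20 = 20

Solution:

┌───────────┬─────────┐
│A → → → ↓  │         │
│ ┌─┬───╴ ╷ ╵ ┌─┬───╴ │
│ │ │↓ ← ↲│   │ │     │
│ ╵ │ ╶─┐ ├───┘ ├───┐ │
│   │↳ ↓│ │     │   │ │
├─╴ ├─┐ │ │ ┌───┘ ╷ │ │
│   │ │↓│ │ │     │ │ │
│ ┌─┘ │ └─┤ └───╴ │ └─┤
│ │   │↳ ↓│       │   │
│ ├─╴ ├─┐ └───┬───┴─╴ │
│ │   │ │↳ → ↓│       │
│ ╵ ╷ ╵ ├───╴ │ ┌─────┤
│   │   │↓ ← ↲│ │     │
├─╴ ├───┘ ╷ ┌─┘ │ ┌─╴ │
│   │↓ ← ↲│ │   │ │   │
│ ┌─┤ ┌───┴─┤ ┌─┘ │ ╶─┤
│ │ │↓│↱ → ↓│ │   │   │
│ ╵ │ │ ╶─┐ │ │ ┌─┴─╴ │
│   │↓│↑ ↰│↓│ │ │↱ → ↓│
├─╴ │ └─╴ │ ╵ └─┘ ┌─╴ │
│   │↳ → ↑│↳ → → ↑│  B│
└───┴─────┴───────┴───┘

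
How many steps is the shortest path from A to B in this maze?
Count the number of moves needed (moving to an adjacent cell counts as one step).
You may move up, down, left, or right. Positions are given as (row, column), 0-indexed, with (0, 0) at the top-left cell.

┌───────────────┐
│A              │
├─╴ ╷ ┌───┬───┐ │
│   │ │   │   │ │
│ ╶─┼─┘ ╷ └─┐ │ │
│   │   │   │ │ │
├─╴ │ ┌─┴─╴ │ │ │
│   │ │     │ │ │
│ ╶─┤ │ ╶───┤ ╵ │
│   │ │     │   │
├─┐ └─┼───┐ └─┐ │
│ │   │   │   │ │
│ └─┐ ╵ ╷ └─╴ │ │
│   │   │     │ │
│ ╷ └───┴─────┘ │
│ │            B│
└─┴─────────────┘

Using BFS to find shortest path:
Start: (0, 0), End: (7, 7)
Path found:
(0,0) → (0,1) → (0,2) → (0,3) → (0,4) → (0,5) → (0,6) → (0,7) → (1,7) → (2,7) → (3,7) → (4,7) → (5,7) → (6,7) → (7,7)
Number of steps: 14

Solution:

┌───────────────┐
│A → → → → → → ↓│
├─╴ ╷ ┌───┬───┐ │
│   │ │   │   │↓│
│ ╶─┼─┘ ╷ └─┐ │ │
│   │   │   │ │↓│
├─╴ │ ┌─┴─╴ │ │ │
│   │ │     │ │↓│
│ ╶─┤ │ ╶───┤ ╵ │
│   │ │     │  ↓│
├─┐ └─┼───┐ └─┐ │
│ │   │   │   │↓│
│ └─┐ ╵ ╷ └─╴ │ │
│   │   │     │↓│
│ ╷ └───┴─────┘ │
│ │            B│
└─┴─────────────┘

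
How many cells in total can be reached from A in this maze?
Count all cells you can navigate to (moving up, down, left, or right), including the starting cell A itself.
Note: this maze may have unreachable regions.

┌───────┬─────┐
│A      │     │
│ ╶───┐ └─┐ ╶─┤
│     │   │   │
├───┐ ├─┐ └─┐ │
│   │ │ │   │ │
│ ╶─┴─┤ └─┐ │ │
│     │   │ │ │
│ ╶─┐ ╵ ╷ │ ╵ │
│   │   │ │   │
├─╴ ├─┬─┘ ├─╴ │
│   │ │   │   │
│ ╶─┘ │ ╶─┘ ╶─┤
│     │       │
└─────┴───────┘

Using BFS/flood-fill to find all reachable cells from A:
Maze size: 7 × 7 = 49 total cells
All cells are reachable — the maze is fully connected.
Reachable cells: 49

Reachable region (· marks reachable cells):

┌───────┬─────┐
│A · · ·│· · ·│
│ ╶───┐ └─┐ ╶─┤
│· · ·│· ·│· ·│
├───┐ ├─┐ └─┐ │
│· ·│·│·│· ·│·│
│ ╶─┴─┤ └─┐ │ │
│· · ·│· ·│·│·│
│ ╶─┐ ╵ ╷ │ ╵ │
│· ·│· ·│·│· ·│
├─╴ ├─┬─┘ ├─╴ │
│· ·│·│· ·│· ·│
│ ╶─┘ │ ╶─┘ ╶─┤
│· · ·│· · · ·│
└─────┴───────┘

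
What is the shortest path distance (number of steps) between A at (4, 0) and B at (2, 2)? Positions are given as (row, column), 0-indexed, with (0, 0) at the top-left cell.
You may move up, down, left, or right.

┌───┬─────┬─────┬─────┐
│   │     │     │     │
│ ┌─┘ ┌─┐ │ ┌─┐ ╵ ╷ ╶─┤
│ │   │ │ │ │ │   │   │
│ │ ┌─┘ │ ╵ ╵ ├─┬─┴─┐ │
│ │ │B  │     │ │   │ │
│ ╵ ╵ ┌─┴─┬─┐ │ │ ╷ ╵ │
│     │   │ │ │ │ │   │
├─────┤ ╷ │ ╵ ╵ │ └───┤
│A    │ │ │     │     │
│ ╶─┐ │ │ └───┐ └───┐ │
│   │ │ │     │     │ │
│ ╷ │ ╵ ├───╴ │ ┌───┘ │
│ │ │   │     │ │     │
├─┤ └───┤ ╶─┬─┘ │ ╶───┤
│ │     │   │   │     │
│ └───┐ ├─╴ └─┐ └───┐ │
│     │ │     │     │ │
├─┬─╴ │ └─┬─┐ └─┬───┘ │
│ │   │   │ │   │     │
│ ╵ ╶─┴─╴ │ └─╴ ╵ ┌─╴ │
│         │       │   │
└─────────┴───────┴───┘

Finding path from (4, 0) to (2, 2):
Path: (4,0) → (4,1) → (4,2) → (5,2) → (6,2) → (6,3) → (5,3) → (4,3) → (3,3) → (3,4) → (4,4) → (5,4) → (5,5) → (5,6) → (6,6) → (6,5) → (6,4) → (7,4) → (7,5) → (8,5) → (8,6) → (9,6) → (9,7) → (10,7) → (10,8) → (9,8) → (9,9) → (9,10) → (8,10) → (7,10) → (7,9) → (7,8) → (6,8) → (6,9) → (6,10) → (5,10) → (4,10) → (4,9) → (4,8) → (3,8) → (2,8) → (2,9) → (3,9) → (3,10) → (2,10) → (1,10) → (1,9) → (0,9) → (0,8) → (1,8) → (1,7) → (0,7) → (0,6) → (0,5) → (1,5) → (2,5) → (2,4) → (1,4) → (0,4) → (0,3) → (0,2) → (1,2) → (1,1) → (2,1) → (3,1) → (3,2) → (2,2)
Distance: 66 steps

Solution:

┌───┬─────┬─────┬─────┐
│   │↓ ← ↰│↓ ← ↰│↓ ↰  │
│ ┌─┘ ┌─┐ │ ┌─┐ ╵ ╷ ╶─┤
│ │↓ ↲│ │↑│↓│ │↑ ↲│↑ ↰│
│ │ ┌─┘ │ ╵ ╵ ├─┬─┴─┐ │
│ │↓│B  │↑ ↲  │ │↱ ↓│↑│
│ ╵ ╵ ┌─┴─┬─┐ │ │ ╷ ╵ │
│  ↳ ↑│↱ ↓│ │ │ │↑│↳ ↑│
├─────┤ ╷ │ ╵ ╵ │ └───┤
│A → ↓│↑│↓│     │↑ ← ↰│
│ ╶─┐ │ │ └───┐ └───┐ │
│   │↓│↑│↳ → ↓│     │↑│
│ ╷ │ ╵ ├───╴ │ ┌───┘ │
│ │ │↳ ↑│↓ ← ↲│ │↱ → ↑│
├─┤ └───┤ ╶─┬─┘ │ ╶───┤
│ │     │↳ ↓│   │↑ ← ↰│
│ └───┐ ├─╴ └─┐ └───┐ │
│     │ │  ↳ ↓│     │↑│
├─┬─╴ │ └─┬─┐ └─┬───┘ │
│ │   │   │ │↳ ↓│↱ → ↑│
│ ╵ ╶─┴─╴ │ └─╴ ╵ ┌─╴ │
│         │    ↳ ↑│   │
└─────────┴───────┴───┘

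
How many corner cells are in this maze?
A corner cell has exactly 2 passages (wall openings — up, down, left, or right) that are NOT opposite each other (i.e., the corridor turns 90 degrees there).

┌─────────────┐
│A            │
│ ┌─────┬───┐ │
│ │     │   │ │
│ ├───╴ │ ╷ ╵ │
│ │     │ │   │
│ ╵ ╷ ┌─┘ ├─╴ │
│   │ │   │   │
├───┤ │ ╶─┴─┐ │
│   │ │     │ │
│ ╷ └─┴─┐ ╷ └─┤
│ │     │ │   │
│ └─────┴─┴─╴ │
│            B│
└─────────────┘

Counting corner cells (2 non-opposite passages):
Total corners: 21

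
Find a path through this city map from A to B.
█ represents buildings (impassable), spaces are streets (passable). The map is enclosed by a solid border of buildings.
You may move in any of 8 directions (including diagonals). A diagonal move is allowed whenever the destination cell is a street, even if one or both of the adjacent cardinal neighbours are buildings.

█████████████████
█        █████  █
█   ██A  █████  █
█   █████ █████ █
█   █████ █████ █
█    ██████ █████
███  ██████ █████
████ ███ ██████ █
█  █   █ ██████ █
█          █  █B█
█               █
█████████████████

Finding the shortest path from A to B:
Movement: 8-directional
Path length: 19 steps
Directions: up-left → left → down-left → down → down → down → down → down-right → down-right → right → down-right → right → right → right → down-right → right → right → right → up-right

Solution:

█████████████████
█   ↙←   █████  █
█  ↓██A  █████  █
█  ↓█████ █████ █
█  ↓█████ █████ █
█  ↓ ██████ █████
███↘ ██████ █████
████↘███ ██████ █
█  █ →↘█ ██████ █
█      →→→↘█  █B█
█          →→→↗ █
█████████████████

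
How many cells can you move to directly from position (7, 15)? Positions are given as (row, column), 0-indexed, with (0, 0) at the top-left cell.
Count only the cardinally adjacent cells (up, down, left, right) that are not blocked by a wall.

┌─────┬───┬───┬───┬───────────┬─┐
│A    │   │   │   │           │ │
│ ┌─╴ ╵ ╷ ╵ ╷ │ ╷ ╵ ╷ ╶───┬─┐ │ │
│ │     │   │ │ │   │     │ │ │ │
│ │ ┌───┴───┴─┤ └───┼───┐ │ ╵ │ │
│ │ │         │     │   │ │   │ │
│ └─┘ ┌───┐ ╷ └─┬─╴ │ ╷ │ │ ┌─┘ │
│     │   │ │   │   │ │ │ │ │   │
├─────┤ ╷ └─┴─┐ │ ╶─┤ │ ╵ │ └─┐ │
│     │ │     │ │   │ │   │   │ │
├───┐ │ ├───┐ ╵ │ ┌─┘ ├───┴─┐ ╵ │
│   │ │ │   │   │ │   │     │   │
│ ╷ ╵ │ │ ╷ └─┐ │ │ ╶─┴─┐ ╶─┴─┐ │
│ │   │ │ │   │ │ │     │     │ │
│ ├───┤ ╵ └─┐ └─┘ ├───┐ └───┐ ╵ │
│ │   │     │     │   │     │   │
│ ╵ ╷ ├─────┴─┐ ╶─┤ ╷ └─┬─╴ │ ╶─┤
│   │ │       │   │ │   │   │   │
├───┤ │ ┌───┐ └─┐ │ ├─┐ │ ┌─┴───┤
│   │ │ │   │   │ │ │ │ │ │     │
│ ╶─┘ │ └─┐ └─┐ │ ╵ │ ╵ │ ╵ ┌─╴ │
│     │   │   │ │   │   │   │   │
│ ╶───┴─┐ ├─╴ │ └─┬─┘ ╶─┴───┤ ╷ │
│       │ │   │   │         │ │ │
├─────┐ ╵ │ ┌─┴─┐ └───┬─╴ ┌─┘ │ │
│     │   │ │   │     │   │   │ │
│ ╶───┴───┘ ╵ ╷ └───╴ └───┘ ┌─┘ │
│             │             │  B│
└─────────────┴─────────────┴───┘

Checking passable neighbors of (7, 15):
Neighbors: (6, 15), (7, 14)
Count: 2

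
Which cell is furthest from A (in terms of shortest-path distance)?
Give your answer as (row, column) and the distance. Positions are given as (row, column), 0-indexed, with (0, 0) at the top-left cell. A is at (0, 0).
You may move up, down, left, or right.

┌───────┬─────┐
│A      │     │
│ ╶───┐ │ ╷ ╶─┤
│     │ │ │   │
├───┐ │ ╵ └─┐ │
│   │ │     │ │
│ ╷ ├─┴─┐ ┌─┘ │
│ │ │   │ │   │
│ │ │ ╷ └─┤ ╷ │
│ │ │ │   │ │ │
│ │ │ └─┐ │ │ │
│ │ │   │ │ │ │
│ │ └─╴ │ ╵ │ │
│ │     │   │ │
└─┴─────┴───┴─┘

Computing BFS distances from A to all cells:
Furthest cell: (6, 0)
Distance: 38 steps

Path from A to the furthest cell:

┌───────┬─────┐
│A → → ↓│↱ ↓  │
│ ╶───┐ │ ╷ ╶─┤
│     │↓│↑│↳ ↓│
├───┐ │ ╵ └─┐ │
│↓ ↰│ │↳ ↑  │↓│
│ ╷ ├─┴─┐ ┌─┘ │
│↓│↑│↓ ↰│ │↓ ↲│
│ │ │ ╷ └─┤ ╷ │
│↓│↑│↓│↑ ↰│↓│ │
│ │ │ └─┐ │ │ │
│↓│↑│↳ ↓│↑│↓│ │
│ │ └─╴ │ ╵ │ │
│B│↑ ← ↲│↑ ↲│ │
└─┴─────┴───┴─┘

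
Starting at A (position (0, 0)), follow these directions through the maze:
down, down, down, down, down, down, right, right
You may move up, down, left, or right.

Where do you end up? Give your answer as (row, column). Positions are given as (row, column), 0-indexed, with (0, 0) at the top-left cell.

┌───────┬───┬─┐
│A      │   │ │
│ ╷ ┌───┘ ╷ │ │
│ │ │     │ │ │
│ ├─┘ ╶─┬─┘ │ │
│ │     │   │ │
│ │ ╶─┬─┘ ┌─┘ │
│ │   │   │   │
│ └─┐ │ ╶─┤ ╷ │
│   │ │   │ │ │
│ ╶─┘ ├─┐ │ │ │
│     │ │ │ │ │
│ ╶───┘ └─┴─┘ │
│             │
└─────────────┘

Following directions step by step:
Start: (0, 0)
  down: (0, 0) → (1, 0)
  down: (1, 0) → (2, 0)
  down: (2, 0) → (3, 0)
  down: (3, 0) → (4, 0)
  down: (4, 0) → (5, 0)
  down: (5, 0) → (6, 0)
  right: (6, 0) → (6, 1)
  right: (6, 1) → (6, 2)
Final position: (6, 2)

Path taken:

┌───────┬───┬─┐
│A      │   │ │
│ ╷ ┌───┘ ╷ │ │
│↓│ │     │ │ │
│ ├─┘ ╶─┬─┘ │ │
│↓│     │   │ │
│ │ ╶─┬─┘ ┌─┘ │
│↓│   │   │   │
│ └─┐ │ ╶─┤ ╷ │
│↓  │ │   │ │ │
│ ╶─┘ ├─┐ │ │ │
│↓    │ │ │ │ │
│ ╶───┘ └─┴─┘ │
│↳ → B        │
└─────────────┘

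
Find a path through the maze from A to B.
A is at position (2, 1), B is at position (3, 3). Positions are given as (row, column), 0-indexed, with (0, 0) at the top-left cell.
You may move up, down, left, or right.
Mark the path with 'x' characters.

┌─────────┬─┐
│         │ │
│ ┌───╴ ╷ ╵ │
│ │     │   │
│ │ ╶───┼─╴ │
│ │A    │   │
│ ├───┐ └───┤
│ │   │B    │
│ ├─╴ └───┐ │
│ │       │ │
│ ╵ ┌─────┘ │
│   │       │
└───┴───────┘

Finding the shortest path from (2, 1) to (3, 3):
Path length: 3 steps
Directions: right → right → down

Solution:

┌─────────┬─┐
│         │ │
│ ┌───╴ ╷ ╵ │
│ │     │   │
│ │ ╶───┼─╴ │
│ │A x x│   │
│ ├───┐ └───┤
│ │   │B    │
│ ├─╴ └───┐ │
│ │       │ │
│ ╵ ┌─────┘ │
│   │       │
└───┴───────┘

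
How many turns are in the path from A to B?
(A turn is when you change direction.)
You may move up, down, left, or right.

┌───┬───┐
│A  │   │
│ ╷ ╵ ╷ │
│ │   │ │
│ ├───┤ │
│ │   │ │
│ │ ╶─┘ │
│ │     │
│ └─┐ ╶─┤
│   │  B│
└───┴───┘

Directions: right, down, right, up, right, down, down, down, left, down, right
Number of turns: 8

Solution:

┌───┬───┐
│A ↓│↱ ↓│
│ ╷ ╵ ╷ │
│ │↳ ↑│↓│
│ ├───┤ │
│ │   │↓│
│ │ ╶─┘ │
│ │  ↓ ↲│
│ └─┐ ╶─┤
│   │↳ B│
└───┴───┘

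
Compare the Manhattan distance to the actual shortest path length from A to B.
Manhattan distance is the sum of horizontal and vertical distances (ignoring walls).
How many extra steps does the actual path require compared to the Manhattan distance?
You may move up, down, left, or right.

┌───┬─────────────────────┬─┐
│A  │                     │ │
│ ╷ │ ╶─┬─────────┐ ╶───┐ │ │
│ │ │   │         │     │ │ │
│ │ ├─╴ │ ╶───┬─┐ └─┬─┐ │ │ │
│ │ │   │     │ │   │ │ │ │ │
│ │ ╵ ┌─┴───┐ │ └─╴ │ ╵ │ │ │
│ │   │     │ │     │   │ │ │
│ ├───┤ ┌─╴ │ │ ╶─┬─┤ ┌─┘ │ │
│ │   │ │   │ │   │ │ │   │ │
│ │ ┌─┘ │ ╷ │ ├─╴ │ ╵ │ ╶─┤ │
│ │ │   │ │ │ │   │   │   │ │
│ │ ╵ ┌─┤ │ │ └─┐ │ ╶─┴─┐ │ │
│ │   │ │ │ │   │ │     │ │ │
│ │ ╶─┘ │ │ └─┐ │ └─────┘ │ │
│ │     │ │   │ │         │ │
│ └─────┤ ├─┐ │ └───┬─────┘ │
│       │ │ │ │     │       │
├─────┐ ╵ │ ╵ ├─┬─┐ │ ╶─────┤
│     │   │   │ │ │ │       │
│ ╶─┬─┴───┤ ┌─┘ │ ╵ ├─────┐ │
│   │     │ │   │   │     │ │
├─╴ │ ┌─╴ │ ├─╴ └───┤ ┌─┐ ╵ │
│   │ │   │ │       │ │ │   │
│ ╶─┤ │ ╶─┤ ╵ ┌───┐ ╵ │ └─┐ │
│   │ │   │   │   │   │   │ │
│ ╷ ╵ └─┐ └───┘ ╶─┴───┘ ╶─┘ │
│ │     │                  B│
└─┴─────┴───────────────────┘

Manhattan distance: |13 - 0| + |13 - 0| = 26
Actual path length: 44
Extra steps: 44 - 26 = 18

Solution:

┌───┬─────────────────────┬─┐
│A  │                     │ │
│ ╷ │ ╶─┬─────────┐ ╶───┐ │ │
│↓│ │   │         │     │ │ │
│ │ ├─╴ │ ╶───┬─┐ └─┬─┐ │ │ │
│↓│ │   │     │ │   │ │ │ │ │
│ │ ╵ ┌─┴───┐ │ └─╴ │ ╵ │ │ │
│↓│   │     │ │     │   │ │ │
│ ├───┤ ┌─╴ │ │ ╶─┬─┤ ┌─┘ │ │
│↓│   │ │↱ ↓│ │   │ │ │   │ │
│ │ ┌─┘ │ ╷ │ ├─╴ │ ╵ │ ╶─┤ │
│↓│ │   │↑│↓│ │   │   │   │ │
│ │ ╵ ┌─┤ │ │ └─┐ │ ╶─┴─┐ │ │
│↓│   │ │↑│↓│   │ │     │ │ │
│ │ ╶─┘ │ │ └─┐ │ └─────┘ │ │
│↓│     │↑│↳ ↓│ │         │ │
│ └─────┤ ├─┐ │ └───┬─────┘ │
│↳ → → ↓│↑│ │↓│     │       │
├─────┐ ╵ │ ╵ ├─┬─┐ │ ╶─────┤
│     │↳ ↑│↓ ↲│ │ │ │       │
│ ╶─┬─┴───┤ ┌─┘ │ ╵ ├─────┐ │
│   │     │↓│   │   │↱ → ↓│ │
├─╴ │ ┌─╴ │ ├─╴ └───┤ ┌─┐ ╵ │
│   │ │   │↓│↱ → → ↓│↑│ │↳ ↓│
│ ╶─┤ │ ╶─┤ ╵ ┌───┐ ╵ │ └─┐ │
│   │ │   │↳ ↑│   │↳ ↑│   │↓│
│ ╷ ╵ └─┐ └───┘ ╶─┴───┘ ╶─┘ │
│ │     │                  B│
└─┴─────┴───────────────────┘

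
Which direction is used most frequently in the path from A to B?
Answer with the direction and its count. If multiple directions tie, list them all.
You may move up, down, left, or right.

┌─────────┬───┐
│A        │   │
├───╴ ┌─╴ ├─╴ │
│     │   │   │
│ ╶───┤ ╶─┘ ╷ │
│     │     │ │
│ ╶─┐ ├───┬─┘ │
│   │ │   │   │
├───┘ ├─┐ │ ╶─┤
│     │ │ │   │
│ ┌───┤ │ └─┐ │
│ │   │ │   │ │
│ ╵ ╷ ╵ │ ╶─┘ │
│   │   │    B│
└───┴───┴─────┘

Directions: right, right, right, right, down, left, down, right, right, up, right, down, down, left, down, right, down, down
Counts: {'right': 8, 'down': 7, 'left': 2, 'up': 1}
Most common: right (8 times)

Solution:

┌─────────┬───┐
│A → → → ↓│   │
├───╴ ┌─╴ ├─╴ │
│     │↓ ↲│↱ ↓│
│ ╶───┤ ╶─┘ ╷ │
│     │↳ → ↑│↓│
│ ╶─┐ ├───┬─┘ │
│   │ │   │↓ ↲│
├───┘ ├─┐ │ ╶─┤
│     │ │ │↳ ↓│
│ ┌───┤ │ └─┐ │
│ │   │ │   │↓│
│ ╵ ╷ ╵ │ ╶─┘ │
│   │   │    B│
└───┴───┴─────┘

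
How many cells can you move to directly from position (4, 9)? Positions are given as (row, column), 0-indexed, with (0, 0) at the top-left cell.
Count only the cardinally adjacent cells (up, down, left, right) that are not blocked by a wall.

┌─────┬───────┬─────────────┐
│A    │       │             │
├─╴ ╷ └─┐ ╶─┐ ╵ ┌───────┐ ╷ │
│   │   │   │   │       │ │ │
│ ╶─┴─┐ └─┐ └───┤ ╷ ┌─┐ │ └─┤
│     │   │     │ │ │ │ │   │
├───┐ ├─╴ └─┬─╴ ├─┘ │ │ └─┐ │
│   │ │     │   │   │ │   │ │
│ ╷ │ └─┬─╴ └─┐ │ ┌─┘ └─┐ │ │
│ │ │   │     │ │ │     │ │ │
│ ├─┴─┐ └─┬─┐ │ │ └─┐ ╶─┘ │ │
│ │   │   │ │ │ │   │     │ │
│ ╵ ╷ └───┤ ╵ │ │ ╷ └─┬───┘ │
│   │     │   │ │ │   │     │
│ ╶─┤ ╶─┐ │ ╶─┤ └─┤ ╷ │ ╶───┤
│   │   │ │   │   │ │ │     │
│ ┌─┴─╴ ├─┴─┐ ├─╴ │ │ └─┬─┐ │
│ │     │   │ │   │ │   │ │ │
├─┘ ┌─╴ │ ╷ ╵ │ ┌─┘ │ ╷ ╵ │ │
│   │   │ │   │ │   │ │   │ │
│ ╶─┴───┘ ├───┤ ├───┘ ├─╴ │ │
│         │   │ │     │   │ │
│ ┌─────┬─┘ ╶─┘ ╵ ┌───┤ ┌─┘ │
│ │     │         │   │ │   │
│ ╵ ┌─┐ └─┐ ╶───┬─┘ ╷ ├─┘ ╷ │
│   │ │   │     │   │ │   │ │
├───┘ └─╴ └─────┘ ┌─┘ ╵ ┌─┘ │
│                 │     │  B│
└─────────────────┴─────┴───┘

Checking passable neighbors of (4, 9):
Neighbors: (4, 10)
Count: 1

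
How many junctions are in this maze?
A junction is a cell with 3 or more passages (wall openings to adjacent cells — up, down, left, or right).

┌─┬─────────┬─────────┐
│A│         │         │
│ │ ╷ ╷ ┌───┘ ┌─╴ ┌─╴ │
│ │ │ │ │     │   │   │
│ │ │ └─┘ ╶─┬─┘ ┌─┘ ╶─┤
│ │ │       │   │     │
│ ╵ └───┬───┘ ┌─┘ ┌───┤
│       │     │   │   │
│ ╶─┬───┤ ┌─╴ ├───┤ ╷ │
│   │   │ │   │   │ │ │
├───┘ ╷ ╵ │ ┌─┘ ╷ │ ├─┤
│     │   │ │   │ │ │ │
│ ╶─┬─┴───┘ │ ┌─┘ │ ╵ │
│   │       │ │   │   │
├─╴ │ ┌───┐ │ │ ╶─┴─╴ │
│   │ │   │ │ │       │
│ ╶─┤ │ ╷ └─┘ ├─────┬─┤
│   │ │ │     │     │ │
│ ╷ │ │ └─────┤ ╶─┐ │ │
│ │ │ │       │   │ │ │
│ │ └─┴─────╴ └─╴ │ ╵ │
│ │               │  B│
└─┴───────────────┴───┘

Checking each cell for number of passages:

Junctions found (3+ passages):
  (0, 2): 3 passages
  (0, 3): 3 passages
  (0, 8): 3 passages
  (2, 4): 3 passages
  (2, 9): 3 passages
  (3, 0): 3 passages
  (3, 1): 3 passages
  (3, 6): 3 passages
  (6, 5): 3 passages
  (6, 10): 3 passages
  (8, 0): 3 passages
  (10, 6): 3 passages
Total junctions: 12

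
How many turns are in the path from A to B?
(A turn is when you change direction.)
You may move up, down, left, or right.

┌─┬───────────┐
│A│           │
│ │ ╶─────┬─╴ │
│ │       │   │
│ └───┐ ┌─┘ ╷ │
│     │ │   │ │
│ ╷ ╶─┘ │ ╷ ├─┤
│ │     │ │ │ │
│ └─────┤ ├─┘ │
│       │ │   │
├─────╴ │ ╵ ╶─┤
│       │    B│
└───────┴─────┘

Directions: down, down, right, down, right, right, up, up, left, left, up, right, right, right, right, right, down, left, down, left, down, down, down, right, right
Number of turns: 13

Solution:

┌─┬───────────┐
│A│↱ → → → → ↓│
│ │ ╶─────┬─╴ │
│↓│↑ ← ↰  │↓ ↲│
│ └───┐ ┌─┘ ╷ │
│↳ ↓  │↑│↓ ↲│ │
│ ╷ ╶─┘ │ ╷ ├─┤
│ │↳ → ↑│↓│ │ │
│ └─────┤ ├─┘ │
│       │↓│   │
├─────╴ │ ╵ ╶─┤
│       │↳ → B│
└───────┴─────┘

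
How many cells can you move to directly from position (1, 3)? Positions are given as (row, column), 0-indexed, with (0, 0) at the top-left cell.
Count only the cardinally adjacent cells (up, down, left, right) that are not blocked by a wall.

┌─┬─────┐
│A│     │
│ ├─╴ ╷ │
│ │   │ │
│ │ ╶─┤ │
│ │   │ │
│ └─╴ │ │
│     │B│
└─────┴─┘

Checking passable neighbors of (1, 3):
Neighbors: (0, 3), (2, 3)
Count: 2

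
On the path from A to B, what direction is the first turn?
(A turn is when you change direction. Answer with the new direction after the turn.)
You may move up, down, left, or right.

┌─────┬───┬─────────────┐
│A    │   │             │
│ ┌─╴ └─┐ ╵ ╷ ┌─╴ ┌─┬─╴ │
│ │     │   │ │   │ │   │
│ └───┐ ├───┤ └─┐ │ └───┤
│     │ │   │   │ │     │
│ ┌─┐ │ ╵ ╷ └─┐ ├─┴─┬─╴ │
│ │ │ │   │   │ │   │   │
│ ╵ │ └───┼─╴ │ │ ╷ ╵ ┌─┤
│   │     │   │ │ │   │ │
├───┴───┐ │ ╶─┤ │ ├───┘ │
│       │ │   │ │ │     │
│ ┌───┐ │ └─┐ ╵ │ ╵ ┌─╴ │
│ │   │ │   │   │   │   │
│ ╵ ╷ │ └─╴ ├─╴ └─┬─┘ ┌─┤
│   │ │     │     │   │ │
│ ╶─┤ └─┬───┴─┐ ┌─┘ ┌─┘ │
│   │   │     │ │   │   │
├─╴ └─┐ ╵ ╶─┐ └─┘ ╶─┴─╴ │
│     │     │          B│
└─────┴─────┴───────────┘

Directions: down, down, right, right, down, down, right, right, down, down, right, down, left, left, up, up, left, left, left, down, down, right, up, right, down, down, right, down, right, up, right, right, down, right, right, right, right, right
First turn direction: right

Solution:

┌─────┬───┬─────────────┐
│A    │   │             │
│ ┌─╴ └─┐ ╵ ╷ ┌─╴ ┌─┬─╴ │
│↓│     │   │ │   │ │   │
│ └───┐ ├───┤ └─┐ │ └───┤
│↳ → ↓│ │   │   │ │     │
│ ┌─┐ │ ╵ ╷ └─┐ ├─┴─┬─╴ │
│ │ │↓│   │   │ │   │   │
│ ╵ │ └───┼─╴ │ │ ╷ ╵ ┌─┤
│   │↳ → ↓│   │ │ │   │ │
├───┴───┐ │ ╶─┤ │ ├───┘ │
│↓ ← ← ↰│↓│   │ │ │     │
│ ┌───┐ │ └─┐ ╵ │ ╵ ┌─╴ │
│↓│↱ ↓│↑│↳ ↓│   │   │   │
│ ╵ ╷ │ └─╴ ├─╴ └─┬─┘ ┌─┤
│↳ ↑│↓│↑ ← ↲│     │   │ │
│ ╶─┤ └─┬───┴─┐ ┌─┘ ┌─┘ │
│   │↳ ↓│↱ → ↓│ │   │   │
├─╴ └─┐ ╵ ╶─┐ └─┘ ╶─┴─╴ │
│     │↳ ↑  │↳ → → → → B│
└─────┴─────┴───────────┘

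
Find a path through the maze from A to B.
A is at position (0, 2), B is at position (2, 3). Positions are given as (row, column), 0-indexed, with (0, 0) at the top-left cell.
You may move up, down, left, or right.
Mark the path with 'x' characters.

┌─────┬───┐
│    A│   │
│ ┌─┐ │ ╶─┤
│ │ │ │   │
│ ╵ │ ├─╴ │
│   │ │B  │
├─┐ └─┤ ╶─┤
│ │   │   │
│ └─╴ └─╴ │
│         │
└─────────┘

Finding the shortest path from (0, 2) to (2, 3):
Path length: 13 steps
Directions: left → left → down → down → right → down → right → down → right → right → up → left → up

Solution:

┌─────┬───┐
│x x A│   │
│ ┌─┐ │ ╶─┤
│x│ │ │   │
│ ╵ │ ├─╴ │
│x x│ │B  │
├─┐ └─┤ ╶─┤
│ │x x│x x│
│ └─╴ └─╴ │
│    x x x│
└─────────┘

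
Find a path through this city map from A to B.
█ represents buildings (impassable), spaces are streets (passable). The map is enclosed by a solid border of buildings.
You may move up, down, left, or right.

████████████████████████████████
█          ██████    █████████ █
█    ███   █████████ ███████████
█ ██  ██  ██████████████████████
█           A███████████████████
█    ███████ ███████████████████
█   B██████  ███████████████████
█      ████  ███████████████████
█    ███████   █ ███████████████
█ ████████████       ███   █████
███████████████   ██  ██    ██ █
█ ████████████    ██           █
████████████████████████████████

Finding the shortest path from A to B:
Movement: cardinal only
Path length: 10 steps
Directions: left → left → left → left → left → left → left → left → down → down

Solution:

████████████████████████████████
█          ██████    █████████ █
█    ███   █████████ ███████████
█ ██  ██  ██████████████████████
█   ↓←←←←←←←A███████████████████
█   ↓███████ ███████████████████
█   B██████  ███████████████████
█      ████  ███████████████████
█    ███████   █ ███████████████
█ ████████████       ███   █████
███████████████   ██  ██    ██ █
█ ████████████    ██           █
████████████████████████████████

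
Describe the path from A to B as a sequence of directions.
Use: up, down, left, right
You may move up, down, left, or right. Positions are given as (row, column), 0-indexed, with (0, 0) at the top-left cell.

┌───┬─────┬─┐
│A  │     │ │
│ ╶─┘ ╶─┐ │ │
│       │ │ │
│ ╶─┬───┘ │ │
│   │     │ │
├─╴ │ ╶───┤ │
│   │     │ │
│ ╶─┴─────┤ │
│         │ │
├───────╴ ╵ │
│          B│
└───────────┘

Finding the path and converting it to directions:
Path through cells: (0,0) → (1,0) → (2,0) → (2,1) → (3,1) → (3,0) → (4,0) → (4,1) → (4,2) → (4,3) → (4,4) → (5,4) → (5,5)
Directions: down, down, right, down, left, down, right, right, right, right, down, right

Solution:

┌───┬─────┬─┐
│A  │     │ │
│ ╶─┘ ╶─┐ │ │
│↓      │ │ │
│ ╶─┬───┘ │ │
│↳ ↓│     │ │
├─╴ │ ╶───┤ │
│↓ ↲│     │ │
│ ╶─┴─────┤ │
│↳ → → → ↓│ │
├───────╴ ╵ │
│        ↳ B│
└───────────┘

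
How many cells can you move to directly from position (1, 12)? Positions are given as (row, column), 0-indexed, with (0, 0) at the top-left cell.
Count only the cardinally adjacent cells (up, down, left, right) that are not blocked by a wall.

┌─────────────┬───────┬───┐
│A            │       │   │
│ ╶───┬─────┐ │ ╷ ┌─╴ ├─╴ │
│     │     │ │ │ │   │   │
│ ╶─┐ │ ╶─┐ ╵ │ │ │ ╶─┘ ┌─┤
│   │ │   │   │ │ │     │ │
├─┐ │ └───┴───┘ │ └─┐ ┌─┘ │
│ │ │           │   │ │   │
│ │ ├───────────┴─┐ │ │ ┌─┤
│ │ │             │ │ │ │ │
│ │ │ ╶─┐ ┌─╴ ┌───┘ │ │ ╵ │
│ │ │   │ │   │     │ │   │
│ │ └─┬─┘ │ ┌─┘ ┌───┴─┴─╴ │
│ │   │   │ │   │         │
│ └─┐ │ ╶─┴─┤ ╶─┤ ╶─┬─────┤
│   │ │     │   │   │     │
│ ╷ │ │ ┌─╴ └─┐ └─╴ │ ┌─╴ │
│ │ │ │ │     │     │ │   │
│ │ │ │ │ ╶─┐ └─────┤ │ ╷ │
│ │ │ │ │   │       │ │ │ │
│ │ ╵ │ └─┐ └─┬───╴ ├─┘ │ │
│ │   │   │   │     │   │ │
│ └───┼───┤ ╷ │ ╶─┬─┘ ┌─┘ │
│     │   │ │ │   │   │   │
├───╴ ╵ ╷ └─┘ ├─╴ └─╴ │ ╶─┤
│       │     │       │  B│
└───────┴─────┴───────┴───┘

Checking passable neighbors of (1, 12):
Neighbors: (0, 12), (1, 11)
Count: 2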